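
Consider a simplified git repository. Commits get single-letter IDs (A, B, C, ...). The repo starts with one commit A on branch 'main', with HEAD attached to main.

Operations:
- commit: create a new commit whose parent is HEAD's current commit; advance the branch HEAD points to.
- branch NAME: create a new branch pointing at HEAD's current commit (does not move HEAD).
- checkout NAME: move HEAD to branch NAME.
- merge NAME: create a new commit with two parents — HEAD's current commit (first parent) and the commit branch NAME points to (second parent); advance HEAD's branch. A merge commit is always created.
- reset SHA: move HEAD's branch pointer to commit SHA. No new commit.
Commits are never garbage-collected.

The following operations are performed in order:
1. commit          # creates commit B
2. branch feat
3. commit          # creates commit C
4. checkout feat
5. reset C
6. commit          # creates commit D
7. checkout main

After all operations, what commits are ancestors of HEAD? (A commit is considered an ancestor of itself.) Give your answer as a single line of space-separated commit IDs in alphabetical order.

Answer: A B C

Derivation:
After op 1 (commit): HEAD=main@B [main=B]
After op 2 (branch): HEAD=main@B [feat=B main=B]
After op 3 (commit): HEAD=main@C [feat=B main=C]
After op 4 (checkout): HEAD=feat@B [feat=B main=C]
After op 5 (reset): HEAD=feat@C [feat=C main=C]
After op 6 (commit): HEAD=feat@D [feat=D main=C]
After op 7 (checkout): HEAD=main@C [feat=D main=C]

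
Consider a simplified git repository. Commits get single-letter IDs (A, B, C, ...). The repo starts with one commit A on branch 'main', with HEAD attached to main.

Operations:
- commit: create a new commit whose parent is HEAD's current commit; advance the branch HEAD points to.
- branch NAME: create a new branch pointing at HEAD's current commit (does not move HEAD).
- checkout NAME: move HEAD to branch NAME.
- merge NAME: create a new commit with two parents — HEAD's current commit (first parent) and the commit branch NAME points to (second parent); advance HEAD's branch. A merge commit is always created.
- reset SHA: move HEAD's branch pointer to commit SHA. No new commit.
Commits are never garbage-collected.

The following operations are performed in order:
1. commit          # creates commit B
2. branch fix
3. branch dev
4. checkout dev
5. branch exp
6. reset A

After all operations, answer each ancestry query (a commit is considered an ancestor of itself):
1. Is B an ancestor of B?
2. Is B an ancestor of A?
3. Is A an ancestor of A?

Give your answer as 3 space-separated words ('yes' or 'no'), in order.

After op 1 (commit): HEAD=main@B [main=B]
After op 2 (branch): HEAD=main@B [fix=B main=B]
After op 3 (branch): HEAD=main@B [dev=B fix=B main=B]
After op 4 (checkout): HEAD=dev@B [dev=B fix=B main=B]
After op 5 (branch): HEAD=dev@B [dev=B exp=B fix=B main=B]
After op 6 (reset): HEAD=dev@A [dev=A exp=B fix=B main=B]
ancestors(B) = {A,B}; B in? yes
ancestors(A) = {A}; B in? no
ancestors(A) = {A}; A in? yes

Answer: yes no yes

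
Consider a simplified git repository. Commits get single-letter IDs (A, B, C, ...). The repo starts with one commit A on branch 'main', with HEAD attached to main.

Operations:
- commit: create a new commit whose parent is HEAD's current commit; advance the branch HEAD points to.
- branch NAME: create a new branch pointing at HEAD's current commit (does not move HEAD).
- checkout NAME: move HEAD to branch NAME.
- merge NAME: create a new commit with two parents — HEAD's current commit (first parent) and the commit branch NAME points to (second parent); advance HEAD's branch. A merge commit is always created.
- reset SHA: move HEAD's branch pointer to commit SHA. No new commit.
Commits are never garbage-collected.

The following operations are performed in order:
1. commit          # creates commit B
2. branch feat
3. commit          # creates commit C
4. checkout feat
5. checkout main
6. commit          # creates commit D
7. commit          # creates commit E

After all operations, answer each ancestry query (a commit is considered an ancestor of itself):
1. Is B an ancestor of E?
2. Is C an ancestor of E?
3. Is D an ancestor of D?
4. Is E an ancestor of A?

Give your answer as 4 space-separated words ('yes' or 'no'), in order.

Answer: yes yes yes no

Derivation:
After op 1 (commit): HEAD=main@B [main=B]
After op 2 (branch): HEAD=main@B [feat=B main=B]
After op 3 (commit): HEAD=main@C [feat=B main=C]
After op 4 (checkout): HEAD=feat@B [feat=B main=C]
After op 5 (checkout): HEAD=main@C [feat=B main=C]
After op 6 (commit): HEAD=main@D [feat=B main=D]
After op 7 (commit): HEAD=main@E [feat=B main=E]
ancestors(E) = {A,B,C,D,E}; B in? yes
ancestors(E) = {A,B,C,D,E}; C in? yes
ancestors(D) = {A,B,C,D}; D in? yes
ancestors(A) = {A}; E in? no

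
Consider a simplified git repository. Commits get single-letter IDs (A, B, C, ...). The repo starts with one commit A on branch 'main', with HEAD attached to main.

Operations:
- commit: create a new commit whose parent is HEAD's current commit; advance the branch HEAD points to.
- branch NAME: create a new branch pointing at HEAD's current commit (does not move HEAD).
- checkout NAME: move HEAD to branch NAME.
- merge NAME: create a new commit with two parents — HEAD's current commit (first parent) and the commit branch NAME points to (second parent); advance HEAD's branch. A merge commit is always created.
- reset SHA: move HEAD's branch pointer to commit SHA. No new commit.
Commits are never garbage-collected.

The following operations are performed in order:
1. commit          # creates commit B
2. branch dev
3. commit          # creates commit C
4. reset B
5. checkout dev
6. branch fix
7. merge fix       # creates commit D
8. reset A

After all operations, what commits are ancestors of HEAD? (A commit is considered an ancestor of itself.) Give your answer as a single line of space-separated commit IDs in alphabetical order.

After op 1 (commit): HEAD=main@B [main=B]
After op 2 (branch): HEAD=main@B [dev=B main=B]
After op 3 (commit): HEAD=main@C [dev=B main=C]
After op 4 (reset): HEAD=main@B [dev=B main=B]
After op 5 (checkout): HEAD=dev@B [dev=B main=B]
After op 6 (branch): HEAD=dev@B [dev=B fix=B main=B]
After op 7 (merge): HEAD=dev@D [dev=D fix=B main=B]
After op 8 (reset): HEAD=dev@A [dev=A fix=B main=B]

Answer: A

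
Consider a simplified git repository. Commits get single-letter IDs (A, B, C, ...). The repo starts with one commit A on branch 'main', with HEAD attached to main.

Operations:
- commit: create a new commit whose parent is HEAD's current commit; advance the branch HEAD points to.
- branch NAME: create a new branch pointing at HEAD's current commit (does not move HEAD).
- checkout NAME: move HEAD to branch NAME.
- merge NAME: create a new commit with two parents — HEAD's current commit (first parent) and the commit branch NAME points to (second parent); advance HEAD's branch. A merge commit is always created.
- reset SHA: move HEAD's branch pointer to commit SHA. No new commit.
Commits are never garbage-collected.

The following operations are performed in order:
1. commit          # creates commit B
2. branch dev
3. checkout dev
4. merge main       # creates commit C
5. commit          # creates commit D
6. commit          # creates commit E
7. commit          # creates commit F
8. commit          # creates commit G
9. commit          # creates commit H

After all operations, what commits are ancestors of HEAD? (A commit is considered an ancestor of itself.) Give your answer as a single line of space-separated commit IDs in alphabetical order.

After op 1 (commit): HEAD=main@B [main=B]
After op 2 (branch): HEAD=main@B [dev=B main=B]
After op 3 (checkout): HEAD=dev@B [dev=B main=B]
After op 4 (merge): HEAD=dev@C [dev=C main=B]
After op 5 (commit): HEAD=dev@D [dev=D main=B]
After op 6 (commit): HEAD=dev@E [dev=E main=B]
After op 7 (commit): HEAD=dev@F [dev=F main=B]
After op 8 (commit): HEAD=dev@G [dev=G main=B]
After op 9 (commit): HEAD=dev@H [dev=H main=B]

Answer: A B C D E F G H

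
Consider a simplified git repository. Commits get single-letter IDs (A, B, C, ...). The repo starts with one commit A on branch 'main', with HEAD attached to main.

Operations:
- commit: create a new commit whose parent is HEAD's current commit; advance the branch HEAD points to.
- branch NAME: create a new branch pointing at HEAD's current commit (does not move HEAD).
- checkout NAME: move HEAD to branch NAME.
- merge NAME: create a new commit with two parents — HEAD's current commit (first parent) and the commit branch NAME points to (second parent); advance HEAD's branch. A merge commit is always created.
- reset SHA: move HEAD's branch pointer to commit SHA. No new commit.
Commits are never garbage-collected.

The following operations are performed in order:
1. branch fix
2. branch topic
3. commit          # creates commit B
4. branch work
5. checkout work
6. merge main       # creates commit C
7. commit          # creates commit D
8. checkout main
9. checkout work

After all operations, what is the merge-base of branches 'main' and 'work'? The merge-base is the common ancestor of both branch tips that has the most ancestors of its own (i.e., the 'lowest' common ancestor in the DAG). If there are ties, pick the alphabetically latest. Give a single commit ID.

Answer: B

Derivation:
After op 1 (branch): HEAD=main@A [fix=A main=A]
After op 2 (branch): HEAD=main@A [fix=A main=A topic=A]
After op 3 (commit): HEAD=main@B [fix=A main=B topic=A]
After op 4 (branch): HEAD=main@B [fix=A main=B topic=A work=B]
After op 5 (checkout): HEAD=work@B [fix=A main=B topic=A work=B]
After op 6 (merge): HEAD=work@C [fix=A main=B topic=A work=C]
After op 7 (commit): HEAD=work@D [fix=A main=B topic=A work=D]
After op 8 (checkout): HEAD=main@B [fix=A main=B topic=A work=D]
After op 9 (checkout): HEAD=work@D [fix=A main=B topic=A work=D]
ancestors(main=B): ['A', 'B']
ancestors(work=D): ['A', 'B', 'C', 'D']
common: ['A', 'B']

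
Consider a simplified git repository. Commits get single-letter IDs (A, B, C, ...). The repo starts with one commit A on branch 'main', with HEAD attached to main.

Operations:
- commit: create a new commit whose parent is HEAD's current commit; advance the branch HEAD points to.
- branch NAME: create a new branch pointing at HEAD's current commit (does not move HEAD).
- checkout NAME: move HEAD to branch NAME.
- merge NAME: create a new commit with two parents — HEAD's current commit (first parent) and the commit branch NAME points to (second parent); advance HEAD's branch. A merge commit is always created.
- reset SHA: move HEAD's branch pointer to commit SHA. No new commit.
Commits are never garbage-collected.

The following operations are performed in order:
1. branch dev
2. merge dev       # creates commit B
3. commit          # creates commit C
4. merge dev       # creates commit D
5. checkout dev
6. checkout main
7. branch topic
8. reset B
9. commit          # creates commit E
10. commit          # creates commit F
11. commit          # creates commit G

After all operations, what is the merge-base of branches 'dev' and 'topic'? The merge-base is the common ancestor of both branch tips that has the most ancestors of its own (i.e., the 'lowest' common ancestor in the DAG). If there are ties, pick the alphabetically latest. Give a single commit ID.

Answer: A

Derivation:
After op 1 (branch): HEAD=main@A [dev=A main=A]
After op 2 (merge): HEAD=main@B [dev=A main=B]
After op 3 (commit): HEAD=main@C [dev=A main=C]
After op 4 (merge): HEAD=main@D [dev=A main=D]
After op 5 (checkout): HEAD=dev@A [dev=A main=D]
After op 6 (checkout): HEAD=main@D [dev=A main=D]
After op 7 (branch): HEAD=main@D [dev=A main=D topic=D]
After op 8 (reset): HEAD=main@B [dev=A main=B topic=D]
After op 9 (commit): HEAD=main@E [dev=A main=E topic=D]
After op 10 (commit): HEAD=main@F [dev=A main=F topic=D]
After op 11 (commit): HEAD=main@G [dev=A main=G topic=D]
ancestors(dev=A): ['A']
ancestors(topic=D): ['A', 'B', 'C', 'D']
common: ['A']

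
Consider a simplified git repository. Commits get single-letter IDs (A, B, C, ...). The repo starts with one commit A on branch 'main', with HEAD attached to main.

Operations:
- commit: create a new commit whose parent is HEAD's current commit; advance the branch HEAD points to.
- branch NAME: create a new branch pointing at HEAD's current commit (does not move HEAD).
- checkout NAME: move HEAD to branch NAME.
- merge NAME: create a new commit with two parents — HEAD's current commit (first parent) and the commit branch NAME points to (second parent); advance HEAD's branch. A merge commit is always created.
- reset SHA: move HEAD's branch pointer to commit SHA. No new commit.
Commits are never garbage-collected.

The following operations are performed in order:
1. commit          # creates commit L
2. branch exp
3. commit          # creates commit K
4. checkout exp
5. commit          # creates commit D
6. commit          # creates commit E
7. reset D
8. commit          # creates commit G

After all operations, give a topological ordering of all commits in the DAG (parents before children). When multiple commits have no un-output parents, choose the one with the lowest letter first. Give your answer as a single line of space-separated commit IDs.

After op 1 (commit): HEAD=main@L [main=L]
After op 2 (branch): HEAD=main@L [exp=L main=L]
After op 3 (commit): HEAD=main@K [exp=L main=K]
After op 4 (checkout): HEAD=exp@L [exp=L main=K]
After op 5 (commit): HEAD=exp@D [exp=D main=K]
After op 6 (commit): HEAD=exp@E [exp=E main=K]
After op 7 (reset): HEAD=exp@D [exp=D main=K]
After op 8 (commit): HEAD=exp@G [exp=G main=K]
commit A: parents=[]
commit D: parents=['L']
commit E: parents=['D']
commit G: parents=['D']
commit K: parents=['L']
commit L: parents=['A']

Answer: A L D E G K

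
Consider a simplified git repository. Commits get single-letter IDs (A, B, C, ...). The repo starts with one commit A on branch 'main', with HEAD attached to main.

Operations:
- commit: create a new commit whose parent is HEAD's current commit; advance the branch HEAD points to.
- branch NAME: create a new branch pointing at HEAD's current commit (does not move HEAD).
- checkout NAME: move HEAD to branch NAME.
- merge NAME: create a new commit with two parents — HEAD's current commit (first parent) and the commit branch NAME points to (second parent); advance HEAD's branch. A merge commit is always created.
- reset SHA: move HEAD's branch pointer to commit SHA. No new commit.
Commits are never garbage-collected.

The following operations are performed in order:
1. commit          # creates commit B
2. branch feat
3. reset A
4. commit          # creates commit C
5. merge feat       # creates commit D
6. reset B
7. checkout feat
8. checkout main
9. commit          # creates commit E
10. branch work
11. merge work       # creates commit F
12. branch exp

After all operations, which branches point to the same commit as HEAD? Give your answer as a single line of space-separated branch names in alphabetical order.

After op 1 (commit): HEAD=main@B [main=B]
After op 2 (branch): HEAD=main@B [feat=B main=B]
After op 3 (reset): HEAD=main@A [feat=B main=A]
After op 4 (commit): HEAD=main@C [feat=B main=C]
After op 5 (merge): HEAD=main@D [feat=B main=D]
After op 6 (reset): HEAD=main@B [feat=B main=B]
After op 7 (checkout): HEAD=feat@B [feat=B main=B]
After op 8 (checkout): HEAD=main@B [feat=B main=B]
After op 9 (commit): HEAD=main@E [feat=B main=E]
After op 10 (branch): HEAD=main@E [feat=B main=E work=E]
After op 11 (merge): HEAD=main@F [feat=B main=F work=E]
After op 12 (branch): HEAD=main@F [exp=F feat=B main=F work=E]

Answer: exp main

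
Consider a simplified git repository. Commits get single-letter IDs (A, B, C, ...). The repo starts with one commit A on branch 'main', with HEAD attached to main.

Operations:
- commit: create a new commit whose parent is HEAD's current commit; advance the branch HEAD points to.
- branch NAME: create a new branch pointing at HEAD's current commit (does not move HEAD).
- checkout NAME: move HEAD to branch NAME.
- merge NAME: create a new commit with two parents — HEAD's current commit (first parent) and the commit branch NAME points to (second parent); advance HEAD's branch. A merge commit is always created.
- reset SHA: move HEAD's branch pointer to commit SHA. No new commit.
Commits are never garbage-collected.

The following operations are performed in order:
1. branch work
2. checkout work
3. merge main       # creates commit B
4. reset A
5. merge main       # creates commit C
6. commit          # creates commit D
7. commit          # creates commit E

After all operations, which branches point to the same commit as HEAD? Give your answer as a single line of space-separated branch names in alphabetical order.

Answer: work

Derivation:
After op 1 (branch): HEAD=main@A [main=A work=A]
After op 2 (checkout): HEAD=work@A [main=A work=A]
After op 3 (merge): HEAD=work@B [main=A work=B]
After op 4 (reset): HEAD=work@A [main=A work=A]
After op 5 (merge): HEAD=work@C [main=A work=C]
After op 6 (commit): HEAD=work@D [main=A work=D]
After op 7 (commit): HEAD=work@E [main=A work=E]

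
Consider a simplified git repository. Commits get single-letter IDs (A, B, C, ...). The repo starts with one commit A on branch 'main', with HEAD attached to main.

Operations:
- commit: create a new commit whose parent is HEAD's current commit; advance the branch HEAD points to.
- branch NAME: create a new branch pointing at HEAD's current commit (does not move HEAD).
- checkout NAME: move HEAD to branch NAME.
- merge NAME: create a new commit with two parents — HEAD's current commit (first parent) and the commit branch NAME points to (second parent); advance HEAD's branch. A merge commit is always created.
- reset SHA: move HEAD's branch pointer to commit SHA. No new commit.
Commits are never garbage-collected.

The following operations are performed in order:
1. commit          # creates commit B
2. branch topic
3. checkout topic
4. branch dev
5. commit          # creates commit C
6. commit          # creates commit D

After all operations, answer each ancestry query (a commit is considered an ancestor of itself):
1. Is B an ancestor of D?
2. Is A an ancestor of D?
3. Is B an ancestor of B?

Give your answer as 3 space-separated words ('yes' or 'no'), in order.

Answer: yes yes yes

Derivation:
After op 1 (commit): HEAD=main@B [main=B]
After op 2 (branch): HEAD=main@B [main=B topic=B]
After op 3 (checkout): HEAD=topic@B [main=B topic=B]
After op 4 (branch): HEAD=topic@B [dev=B main=B topic=B]
After op 5 (commit): HEAD=topic@C [dev=B main=B topic=C]
After op 6 (commit): HEAD=topic@D [dev=B main=B topic=D]
ancestors(D) = {A,B,C,D}; B in? yes
ancestors(D) = {A,B,C,D}; A in? yes
ancestors(B) = {A,B}; B in? yes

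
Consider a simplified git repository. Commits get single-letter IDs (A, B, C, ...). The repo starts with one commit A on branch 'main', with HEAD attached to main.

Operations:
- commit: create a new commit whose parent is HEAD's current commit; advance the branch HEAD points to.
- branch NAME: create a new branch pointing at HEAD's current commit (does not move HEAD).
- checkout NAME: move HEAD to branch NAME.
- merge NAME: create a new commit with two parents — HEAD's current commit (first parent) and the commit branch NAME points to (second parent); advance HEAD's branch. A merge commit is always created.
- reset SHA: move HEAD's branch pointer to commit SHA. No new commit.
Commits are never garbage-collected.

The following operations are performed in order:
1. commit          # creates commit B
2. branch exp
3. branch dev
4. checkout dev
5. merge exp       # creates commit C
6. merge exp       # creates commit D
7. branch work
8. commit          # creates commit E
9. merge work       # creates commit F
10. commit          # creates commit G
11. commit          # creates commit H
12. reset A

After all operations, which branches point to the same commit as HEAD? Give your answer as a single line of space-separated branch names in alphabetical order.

Answer: dev

Derivation:
After op 1 (commit): HEAD=main@B [main=B]
After op 2 (branch): HEAD=main@B [exp=B main=B]
After op 3 (branch): HEAD=main@B [dev=B exp=B main=B]
After op 4 (checkout): HEAD=dev@B [dev=B exp=B main=B]
After op 5 (merge): HEAD=dev@C [dev=C exp=B main=B]
After op 6 (merge): HEAD=dev@D [dev=D exp=B main=B]
After op 7 (branch): HEAD=dev@D [dev=D exp=B main=B work=D]
After op 8 (commit): HEAD=dev@E [dev=E exp=B main=B work=D]
After op 9 (merge): HEAD=dev@F [dev=F exp=B main=B work=D]
After op 10 (commit): HEAD=dev@G [dev=G exp=B main=B work=D]
After op 11 (commit): HEAD=dev@H [dev=H exp=B main=B work=D]
After op 12 (reset): HEAD=dev@A [dev=A exp=B main=B work=D]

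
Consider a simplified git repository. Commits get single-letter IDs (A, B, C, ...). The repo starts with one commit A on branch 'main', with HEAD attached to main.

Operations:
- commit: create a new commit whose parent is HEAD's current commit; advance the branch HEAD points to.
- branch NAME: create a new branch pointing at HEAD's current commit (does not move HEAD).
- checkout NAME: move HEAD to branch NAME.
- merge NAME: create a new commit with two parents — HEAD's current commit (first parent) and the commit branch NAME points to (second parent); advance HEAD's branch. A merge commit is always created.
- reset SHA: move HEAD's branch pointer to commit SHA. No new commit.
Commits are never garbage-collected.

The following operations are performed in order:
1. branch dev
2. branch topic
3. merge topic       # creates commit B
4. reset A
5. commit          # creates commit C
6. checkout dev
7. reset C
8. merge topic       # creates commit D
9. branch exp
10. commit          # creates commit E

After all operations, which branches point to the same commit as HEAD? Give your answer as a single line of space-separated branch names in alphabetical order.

Answer: dev

Derivation:
After op 1 (branch): HEAD=main@A [dev=A main=A]
After op 2 (branch): HEAD=main@A [dev=A main=A topic=A]
After op 3 (merge): HEAD=main@B [dev=A main=B topic=A]
After op 4 (reset): HEAD=main@A [dev=A main=A topic=A]
After op 5 (commit): HEAD=main@C [dev=A main=C topic=A]
After op 6 (checkout): HEAD=dev@A [dev=A main=C topic=A]
After op 7 (reset): HEAD=dev@C [dev=C main=C topic=A]
After op 8 (merge): HEAD=dev@D [dev=D main=C topic=A]
After op 9 (branch): HEAD=dev@D [dev=D exp=D main=C topic=A]
After op 10 (commit): HEAD=dev@E [dev=E exp=D main=C topic=A]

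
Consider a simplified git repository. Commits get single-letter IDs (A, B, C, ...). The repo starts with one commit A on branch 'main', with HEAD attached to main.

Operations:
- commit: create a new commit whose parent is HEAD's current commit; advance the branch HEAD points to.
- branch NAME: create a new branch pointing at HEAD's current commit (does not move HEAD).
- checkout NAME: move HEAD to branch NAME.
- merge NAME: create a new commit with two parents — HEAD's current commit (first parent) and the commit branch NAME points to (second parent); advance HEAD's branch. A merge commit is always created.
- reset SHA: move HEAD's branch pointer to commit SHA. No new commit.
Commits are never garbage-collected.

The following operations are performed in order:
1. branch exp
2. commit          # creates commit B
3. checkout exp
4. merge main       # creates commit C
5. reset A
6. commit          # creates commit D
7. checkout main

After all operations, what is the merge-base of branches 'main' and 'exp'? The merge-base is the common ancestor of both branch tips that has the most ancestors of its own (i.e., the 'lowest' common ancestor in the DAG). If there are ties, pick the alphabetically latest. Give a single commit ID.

After op 1 (branch): HEAD=main@A [exp=A main=A]
After op 2 (commit): HEAD=main@B [exp=A main=B]
After op 3 (checkout): HEAD=exp@A [exp=A main=B]
After op 4 (merge): HEAD=exp@C [exp=C main=B]
After op 5 (reset): HEAD=exp@A [exp=A main=B]
After op 6 (commit): HEAD=exp@D [exp=D main=B]
After op 7 (checkout): HEAD=main@B [exp=D main=B]
ancestors(main=B): ['A', 'B']
ancestors(exp=D): ['A', 'D']
common: ['A']

Answer: A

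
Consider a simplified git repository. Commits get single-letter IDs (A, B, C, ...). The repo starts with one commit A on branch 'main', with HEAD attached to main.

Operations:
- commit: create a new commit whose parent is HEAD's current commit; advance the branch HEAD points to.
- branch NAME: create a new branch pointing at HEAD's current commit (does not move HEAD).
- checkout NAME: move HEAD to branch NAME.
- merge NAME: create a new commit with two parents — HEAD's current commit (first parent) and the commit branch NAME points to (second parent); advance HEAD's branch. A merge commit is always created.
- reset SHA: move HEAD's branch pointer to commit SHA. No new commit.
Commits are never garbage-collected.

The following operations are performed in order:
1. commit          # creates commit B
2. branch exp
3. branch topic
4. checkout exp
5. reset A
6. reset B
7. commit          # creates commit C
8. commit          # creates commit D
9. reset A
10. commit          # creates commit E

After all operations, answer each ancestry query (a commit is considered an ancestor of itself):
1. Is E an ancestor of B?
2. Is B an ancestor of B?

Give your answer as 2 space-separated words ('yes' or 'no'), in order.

Answer: no yes

Derivation:
After op 1 (commit): HEAD=main@B [main=B]
After op 2 (branch): HEAD=main@B [exp=B main=B]
After op 3 (branch): HEAD=main@B [exp=B main=B topic=B]
After op 4 (checkout): HEAD=exp@B [exp=B main=B topic=B]
After op 5 (reset): HEAD=exp@A [exp=A main=B topic=B]
After op 6 (reset): HEAD=exp@B [exp=B main=B topic=B]
After op 7 (commit): HEAD=exp@C [exp=C main=B topic=B]
After op 8 (commit): HEAD=exp@D [exp=D main=B topic=B]
After op 9 (reset): HEAD=exp@A [exp=A main=B topic=B]
After op 10 (commit): HEAD=exp@E [exp=E main=B topic=B]
ancestors(B) = {A,B}; E in? no
ancestors(B) = {A,B}; B in? yes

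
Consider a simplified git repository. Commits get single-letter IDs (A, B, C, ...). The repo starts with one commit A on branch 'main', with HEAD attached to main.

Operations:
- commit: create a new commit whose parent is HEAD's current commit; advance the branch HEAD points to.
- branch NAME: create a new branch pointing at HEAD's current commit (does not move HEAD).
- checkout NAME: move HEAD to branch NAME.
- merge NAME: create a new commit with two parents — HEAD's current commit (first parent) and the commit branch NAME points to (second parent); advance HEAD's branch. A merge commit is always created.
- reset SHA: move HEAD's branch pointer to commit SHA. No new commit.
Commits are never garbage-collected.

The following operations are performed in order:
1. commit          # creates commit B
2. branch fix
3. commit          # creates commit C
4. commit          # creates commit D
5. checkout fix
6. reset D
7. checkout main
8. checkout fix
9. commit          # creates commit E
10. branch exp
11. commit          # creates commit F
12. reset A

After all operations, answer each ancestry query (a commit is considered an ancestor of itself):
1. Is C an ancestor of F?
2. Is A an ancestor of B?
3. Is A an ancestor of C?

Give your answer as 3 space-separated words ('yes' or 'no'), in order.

After op 1 (commit): HEAD=main@B [main=B]
After op 2 (branch): HEAD=main@B [fix=B main=B]
After op 3 (commit): HEAD=main@C [fix=B main=C]
After op 4 (commit): HEAD=main@D [fix=B main=D]
After op 5 (checkout): HEAD=fix@B [fix=B main=D]
After op 6 (reset): HEAD=fix@D [fix=D main=D]
After op 7 (checkout): HEAD=main@D [fix=D main=D]
After op 8 (checkout): HEAD=fix@D [fix=D main=D]
After op 9 (commit): HEAD=fix@E [fix=E main=D]
After op 10 (branch): HEAD=fix@E [exp=E fix=E main=D]
After op 11 (commit): HEAD=fix@F [exp=E fix=F main=D]
After op 12 (reset): HEAD=fix@A [exp=E fix=A main=D]
ancestors(F) = {A,B,C,D,E,F}; C in? yes
ancestors(B) = {A,B}; A in? yes
ancestors(C) = {A,B,C}; A in? yes

Answer: yes yes yes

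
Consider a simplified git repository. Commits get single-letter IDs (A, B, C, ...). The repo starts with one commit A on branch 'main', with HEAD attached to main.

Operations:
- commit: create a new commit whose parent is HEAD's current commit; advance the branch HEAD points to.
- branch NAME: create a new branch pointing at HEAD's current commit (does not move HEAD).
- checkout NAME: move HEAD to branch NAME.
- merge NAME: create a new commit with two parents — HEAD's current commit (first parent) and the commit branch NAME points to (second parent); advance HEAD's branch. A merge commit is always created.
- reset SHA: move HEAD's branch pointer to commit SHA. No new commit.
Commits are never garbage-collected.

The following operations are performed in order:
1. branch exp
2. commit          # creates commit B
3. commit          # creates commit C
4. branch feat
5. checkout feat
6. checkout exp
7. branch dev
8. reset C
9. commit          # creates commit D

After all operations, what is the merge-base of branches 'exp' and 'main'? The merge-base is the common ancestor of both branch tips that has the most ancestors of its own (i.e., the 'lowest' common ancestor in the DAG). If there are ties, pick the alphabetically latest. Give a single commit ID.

Answer: C

Derivation:
After op 1 (branch): HEAD=main@A [exp=A main=A]
After op 2 (commit): HEAD=main@B [exp=A main=B]
After op 3 (commit): HEAD=main@C [exp=A main=C]
After op 4 (branch): HEAD=main@C [exp=A feat=C main=C]
After op 5 (checkout): HEAD=feat@C [exp=A feat=C main=C]
After op 6 (checkout): HEAD=exp@A [exp=A feat=C main=C]
After op 7 (branch): HEAD=exp@A [dev=A exp=A feat=C main=C]
After op 8 (reset): HEAD=exp@C [dev=A exp=C feat=C main=C]
After op 9 (commit): HEAD=exp@D [dev=A exp=D feat=C main=C]
ancestors(exp=D): ['A', 'B', 'C', 'D']
ancestors(main=C): ['A', 'B', 'C']
common: ['A', 'B', 'C']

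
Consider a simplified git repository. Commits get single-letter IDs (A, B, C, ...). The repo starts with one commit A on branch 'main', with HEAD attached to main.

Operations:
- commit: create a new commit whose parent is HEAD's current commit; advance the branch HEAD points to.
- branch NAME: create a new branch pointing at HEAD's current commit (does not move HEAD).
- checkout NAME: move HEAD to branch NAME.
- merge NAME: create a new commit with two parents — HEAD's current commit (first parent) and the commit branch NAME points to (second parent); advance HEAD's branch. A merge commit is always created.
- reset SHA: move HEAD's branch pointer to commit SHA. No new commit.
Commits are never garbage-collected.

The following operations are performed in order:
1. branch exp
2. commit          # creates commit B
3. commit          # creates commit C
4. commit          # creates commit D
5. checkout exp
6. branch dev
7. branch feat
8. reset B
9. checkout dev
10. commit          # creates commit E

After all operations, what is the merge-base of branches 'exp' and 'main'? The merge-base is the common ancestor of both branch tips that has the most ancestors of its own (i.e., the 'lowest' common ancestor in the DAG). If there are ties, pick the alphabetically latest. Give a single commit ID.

Answer: B

Derivation:
After op 1 (branch): HEAD=main@A [exp=A main=A]
After op 2 (commit): HEAD=main@B [exp=A main=B]
After op 3 (commit): HEAD=main@C [exp=A main=C]
After op 4 (commit): HEAD=main@D [exp=A main=D]
After op 5 (checkout): HEAD=exp@A [exp=A main=D]
After op 6 (branch): HEAD=exp@A [dev=A exp=A main=D]
After op 7 (branch): HEAD=exp@A [dev=A exp=A feat=A main=D]
After op 8 (reset): HEAD=exp@B [dev=A exp=B feat=A main=D]
After op 9 (checkout): HEAD=dev@A [dev=A exp=B feat=A main=D]
After op 10 (commit): HEAD=dev@E [dev=E exp=B feat=A main=D]
ancestors(exp=B): ['A', 'B']
ancestors(main=D): ['A', 'B', 'C', 'D']
common: ['A', 'B']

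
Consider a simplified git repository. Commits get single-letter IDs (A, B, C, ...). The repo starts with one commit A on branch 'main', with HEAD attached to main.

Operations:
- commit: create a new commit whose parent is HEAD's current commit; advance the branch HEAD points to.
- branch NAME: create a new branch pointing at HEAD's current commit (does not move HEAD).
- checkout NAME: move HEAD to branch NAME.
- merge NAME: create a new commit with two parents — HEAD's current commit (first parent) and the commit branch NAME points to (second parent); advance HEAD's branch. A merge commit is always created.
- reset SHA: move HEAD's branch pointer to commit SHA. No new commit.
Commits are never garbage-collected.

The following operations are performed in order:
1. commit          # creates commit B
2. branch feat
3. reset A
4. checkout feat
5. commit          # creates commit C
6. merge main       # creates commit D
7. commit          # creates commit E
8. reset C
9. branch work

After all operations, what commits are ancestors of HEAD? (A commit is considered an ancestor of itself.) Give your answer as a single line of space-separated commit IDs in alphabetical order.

After op 1 (commit): HEAD=main@B [main=B]
After op 2 (branch): HEAD=main@B [feat=B main=B]
After op 3 (reset): HEAD=main@A [feat=B main=A]
After op 4 (checkout): HEAD=feat@B [feat=B main=A]
After op 5 (commit): HEAD=feat@C [feat=C main=A]
After op 6 (merge): HEAD=feat@D [feat=D main=A]
After op 7 (commit): HEAD=feat@E [feat=E main=A]
After op 8 (reset): HEAD=feat@C [feat=C main=A]
After op 9 (branch): HEAD=feat@C [feat=C main=A work=C]

Answer: A B C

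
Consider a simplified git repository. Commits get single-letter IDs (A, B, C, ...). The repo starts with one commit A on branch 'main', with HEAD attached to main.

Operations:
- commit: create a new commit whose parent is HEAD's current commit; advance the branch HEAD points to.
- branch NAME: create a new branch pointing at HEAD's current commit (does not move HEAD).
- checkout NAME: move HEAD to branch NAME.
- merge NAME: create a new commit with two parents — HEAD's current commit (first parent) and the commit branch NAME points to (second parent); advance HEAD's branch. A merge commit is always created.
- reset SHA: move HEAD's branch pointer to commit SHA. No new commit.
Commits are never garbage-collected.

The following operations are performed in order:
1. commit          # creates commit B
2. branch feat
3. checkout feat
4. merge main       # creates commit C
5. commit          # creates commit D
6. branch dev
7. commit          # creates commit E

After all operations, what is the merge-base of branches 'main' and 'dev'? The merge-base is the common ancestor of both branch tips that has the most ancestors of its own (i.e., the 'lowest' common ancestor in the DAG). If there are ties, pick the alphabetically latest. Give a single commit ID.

Answer: B

Derivation:
After op 1 (commit): HEAD=main@B [main=B]
After op 2 (branch): HEAD=main@B [feat=B main=B]
After op 3 (checkout): HEAD=feat@B [feat=B main=B]
After op 4 (merge): HEAD=feat@C [feat=C main=B]
After op 5 (commit): HEAD=feat@D [feat=D main=B]
After op 6 (branch): HEAD=feat@D [dev=D feat=D main=B]
After op 7 (commit): HEAD=feat@E [dev=D feat=E main=B]
ancestors(main=B): ['A', 'B']
ancestors(dev=D): ['A', 'B', 'C', 'D']
common: ['A', 'B']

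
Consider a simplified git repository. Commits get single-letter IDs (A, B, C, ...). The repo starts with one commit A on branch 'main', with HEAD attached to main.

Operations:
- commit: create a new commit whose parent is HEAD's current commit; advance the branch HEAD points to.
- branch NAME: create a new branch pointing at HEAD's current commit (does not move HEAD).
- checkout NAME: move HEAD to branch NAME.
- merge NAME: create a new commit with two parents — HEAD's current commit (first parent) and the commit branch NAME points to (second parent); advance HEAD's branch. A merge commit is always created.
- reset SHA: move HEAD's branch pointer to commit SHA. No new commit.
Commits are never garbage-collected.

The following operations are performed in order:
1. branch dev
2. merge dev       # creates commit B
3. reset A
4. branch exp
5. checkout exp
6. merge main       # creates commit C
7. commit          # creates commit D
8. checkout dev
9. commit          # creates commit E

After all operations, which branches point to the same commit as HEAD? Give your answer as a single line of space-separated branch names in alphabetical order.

After op 1 (branch): HEAD=main@A [dev=A main=A]
After op 2 (merge): HEAD=main@B [dev=A main=B]
After op 3 (reset): HEAD=main@A [dev=A main=A]
After op 4 (branch): HEAD=main@A [dev=A exp=A main=A]
After op 5 (checkout): HEAD=exp@A [dev=A exp=A main=A]
After op 6 (merge): HEAD=exp@C [dev=A exp=C main=A]
After op 7 (commit): HEAD=exp@D [dev=A exp=D main=A]
After op 8 (checkout): HEAD=dev@A [dev=A exp=D main=A]
After op 9 (commit): HEAD=dev@E [dev=E exp=D main=A]

Answer: dev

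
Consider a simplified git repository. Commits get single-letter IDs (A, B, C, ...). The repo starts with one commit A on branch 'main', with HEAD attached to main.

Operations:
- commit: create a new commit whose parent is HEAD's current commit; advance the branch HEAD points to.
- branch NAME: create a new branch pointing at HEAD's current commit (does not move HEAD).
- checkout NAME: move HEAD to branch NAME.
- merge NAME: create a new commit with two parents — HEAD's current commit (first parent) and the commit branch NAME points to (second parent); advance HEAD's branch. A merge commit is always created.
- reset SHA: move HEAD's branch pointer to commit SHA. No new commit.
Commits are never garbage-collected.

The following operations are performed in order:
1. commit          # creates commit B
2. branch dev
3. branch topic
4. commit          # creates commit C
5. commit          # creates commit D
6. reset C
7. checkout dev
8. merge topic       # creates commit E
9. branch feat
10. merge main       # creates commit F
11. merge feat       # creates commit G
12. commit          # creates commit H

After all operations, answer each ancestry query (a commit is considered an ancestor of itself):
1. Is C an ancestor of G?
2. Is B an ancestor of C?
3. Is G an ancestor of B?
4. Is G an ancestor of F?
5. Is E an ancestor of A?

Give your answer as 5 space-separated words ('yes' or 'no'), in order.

After op 1 (commit): HEAD=main@B [main=B]
After op 2 (branch): HEAD=main@B [dev=B main=B]
After op 3 (branch): HEAD=main@B [dev=B main=B topic=B]
After op 4 (commit): HEAD=main@C [dev=B main=C topic=B]
After op 5 (commit): HEAD=main@D [dev=B main=D topic=B]
After op 6 (reset): HEAD=main@C [dev=B main=C topic=B]
After op 7 (checkout): HEAD=dev@B [dev=B main=C topic=B]
After op 8 (merge): HEAD=dev@E [dev=E main=C topic=B]
After op 9 (branch): HEAD=dev@E [dev=E feat=E main=C topic=B]
After op 10 (merge): HEAD=dev@F [dev=F feat=E main=C topic=B]
After op 11 (merge): HEAD=dev@G [dev=G feat=E main=C topic=B]
After op 12 (commit): HEAD=dev@H [dev=H feat=E main=C topic=B]
ancestors(G) = {A,B,C,E,F,G}; C in? yes
ancestors(C) = {A,B,C}; B in? yes
ancestors(B) = {A,B}; G in? no
ancestors(F) = {A,B,C,E,F}; G in? no
ancestors(A) = {A}; E in? no

Answer: yes yes no no no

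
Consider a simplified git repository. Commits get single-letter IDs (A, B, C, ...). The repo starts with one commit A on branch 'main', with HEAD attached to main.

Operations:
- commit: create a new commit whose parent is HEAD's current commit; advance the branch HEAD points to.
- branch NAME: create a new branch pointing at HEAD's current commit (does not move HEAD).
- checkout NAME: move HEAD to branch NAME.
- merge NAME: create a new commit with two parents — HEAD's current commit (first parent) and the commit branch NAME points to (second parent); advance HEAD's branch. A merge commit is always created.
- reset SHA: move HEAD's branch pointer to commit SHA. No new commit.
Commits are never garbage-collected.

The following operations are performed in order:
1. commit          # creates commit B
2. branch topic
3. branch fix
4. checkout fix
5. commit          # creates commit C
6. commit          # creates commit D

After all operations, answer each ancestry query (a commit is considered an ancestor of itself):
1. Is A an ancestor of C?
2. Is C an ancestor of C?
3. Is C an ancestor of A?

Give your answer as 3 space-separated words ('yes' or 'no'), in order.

After op 1 (commit): HEAD=main@B [main=B]
After op 2 (branch): HEAD=main@B [main=B topic=B]
After op 3 (branch): HEAD=main@B [fix=B main=B topic=B]
After op 4 (checkout): HEAD=fix@B [fix=B main=B topic=B]
After op 5 (commit): HEAD=fix@C [fix=C main=B topic=B]
After op 6 (commit): HEAD=fix@D [fix=D main=B topic=B]
ancestors(C) = {A,B,C}; A in? yes
ancestors(C) = {A,B,C}; C in? yes
ancestors(A) = {A}; C in? no

Answer: yes yes no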